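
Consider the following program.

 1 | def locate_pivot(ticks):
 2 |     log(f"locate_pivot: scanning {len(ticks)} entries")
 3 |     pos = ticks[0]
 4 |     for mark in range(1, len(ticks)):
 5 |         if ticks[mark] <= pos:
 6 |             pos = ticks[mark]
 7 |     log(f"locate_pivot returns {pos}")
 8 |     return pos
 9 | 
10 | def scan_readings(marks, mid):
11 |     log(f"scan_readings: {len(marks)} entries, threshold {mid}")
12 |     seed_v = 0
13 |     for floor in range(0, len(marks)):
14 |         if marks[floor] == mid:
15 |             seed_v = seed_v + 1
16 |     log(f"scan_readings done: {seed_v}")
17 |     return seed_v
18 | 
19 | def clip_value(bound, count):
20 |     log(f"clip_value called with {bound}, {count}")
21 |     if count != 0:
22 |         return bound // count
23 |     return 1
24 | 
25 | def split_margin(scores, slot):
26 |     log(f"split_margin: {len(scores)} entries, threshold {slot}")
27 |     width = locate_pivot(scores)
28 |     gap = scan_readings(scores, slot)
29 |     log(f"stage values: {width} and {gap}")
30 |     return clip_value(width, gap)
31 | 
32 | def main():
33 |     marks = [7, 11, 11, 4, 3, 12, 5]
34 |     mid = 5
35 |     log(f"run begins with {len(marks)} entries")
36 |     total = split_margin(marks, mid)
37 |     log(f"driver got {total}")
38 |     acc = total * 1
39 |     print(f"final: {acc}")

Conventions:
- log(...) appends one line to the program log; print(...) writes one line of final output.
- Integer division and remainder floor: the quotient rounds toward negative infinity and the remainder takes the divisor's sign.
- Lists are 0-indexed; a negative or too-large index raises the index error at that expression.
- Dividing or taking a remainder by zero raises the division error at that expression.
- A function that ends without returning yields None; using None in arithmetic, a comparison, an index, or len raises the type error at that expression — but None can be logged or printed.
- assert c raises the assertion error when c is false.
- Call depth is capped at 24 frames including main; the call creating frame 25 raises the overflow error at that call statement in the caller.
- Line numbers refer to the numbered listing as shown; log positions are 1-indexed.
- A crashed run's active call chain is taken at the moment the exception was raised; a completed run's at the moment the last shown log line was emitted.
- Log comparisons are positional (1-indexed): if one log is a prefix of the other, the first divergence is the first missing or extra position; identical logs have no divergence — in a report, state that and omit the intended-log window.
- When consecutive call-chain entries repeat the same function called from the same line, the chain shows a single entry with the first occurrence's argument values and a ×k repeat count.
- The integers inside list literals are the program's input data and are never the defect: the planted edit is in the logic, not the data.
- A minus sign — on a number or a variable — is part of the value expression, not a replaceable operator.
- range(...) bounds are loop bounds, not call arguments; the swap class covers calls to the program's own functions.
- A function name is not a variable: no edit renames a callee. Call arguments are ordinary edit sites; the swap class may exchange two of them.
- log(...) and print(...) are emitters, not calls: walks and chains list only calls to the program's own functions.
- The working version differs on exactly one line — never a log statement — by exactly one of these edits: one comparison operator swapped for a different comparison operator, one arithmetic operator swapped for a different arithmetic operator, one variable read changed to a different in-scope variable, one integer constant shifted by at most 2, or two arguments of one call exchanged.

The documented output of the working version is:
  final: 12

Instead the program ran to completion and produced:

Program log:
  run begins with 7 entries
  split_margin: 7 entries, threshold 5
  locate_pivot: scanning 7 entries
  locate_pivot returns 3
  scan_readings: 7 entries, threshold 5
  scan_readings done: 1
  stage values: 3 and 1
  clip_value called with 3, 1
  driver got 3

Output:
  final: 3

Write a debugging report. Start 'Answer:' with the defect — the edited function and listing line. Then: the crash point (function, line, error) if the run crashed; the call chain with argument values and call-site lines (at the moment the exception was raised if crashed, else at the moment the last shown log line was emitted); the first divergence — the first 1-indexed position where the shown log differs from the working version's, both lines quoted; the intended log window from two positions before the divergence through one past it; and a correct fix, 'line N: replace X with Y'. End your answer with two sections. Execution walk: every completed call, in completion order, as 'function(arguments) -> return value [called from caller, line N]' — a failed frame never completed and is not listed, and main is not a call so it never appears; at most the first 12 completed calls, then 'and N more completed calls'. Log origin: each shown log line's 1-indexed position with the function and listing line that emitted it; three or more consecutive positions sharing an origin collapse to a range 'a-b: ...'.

Answer: the defect is in locate_pivot at line 5.
Core observation: The earliest visible damage is log position 4 — 'locate_pivot returns 3' rather than the intended 'locate_pivot returns 12'.
Call chain: main.
First divergence: position 4 — shown 'locate_pivot returns 3', intended 'locate_pivot returns 12'.
Intended log window:
  2: split_margin: 7 entries, threshold 5
  3: locate_pivot: scanning 7 entries
  4: locate_pivot returns 12
  5: scan_readings: 7 entries, threshold 5
Execution walk:
  locate_pivot([7, 11, 11, 4, 3, 12, 5]) -> 3  [called from split_margin, line 27]
  scan_readings([7, 11, 11, 4, 3, 12, 5], 5) -> 1  [called from split_margin, line 28]
  clip_value(3, 1) -> 3  [called from split_margin, line 30]
  split_margin([7, 11, 11, 4, 3, 12, 5], 5) -> 3  [called from main, line 36]
Log line origins:
  1: emitted by main (line 35)
  2: emitted by split_margin (line 26)
  3: emitted by locate_pivot (line 2)
  4: emitted by locate_pivot (line 7)
  5: emitted by scan_readings (line 11)
  6: emitted by scan_readings (line 16)
  7: emitted by split_margin (line 29)
  8: emitted by clip_value (line 20)
  9: emitted by main (line 37)
A correct fix: line 5: replace `<=` with `>`.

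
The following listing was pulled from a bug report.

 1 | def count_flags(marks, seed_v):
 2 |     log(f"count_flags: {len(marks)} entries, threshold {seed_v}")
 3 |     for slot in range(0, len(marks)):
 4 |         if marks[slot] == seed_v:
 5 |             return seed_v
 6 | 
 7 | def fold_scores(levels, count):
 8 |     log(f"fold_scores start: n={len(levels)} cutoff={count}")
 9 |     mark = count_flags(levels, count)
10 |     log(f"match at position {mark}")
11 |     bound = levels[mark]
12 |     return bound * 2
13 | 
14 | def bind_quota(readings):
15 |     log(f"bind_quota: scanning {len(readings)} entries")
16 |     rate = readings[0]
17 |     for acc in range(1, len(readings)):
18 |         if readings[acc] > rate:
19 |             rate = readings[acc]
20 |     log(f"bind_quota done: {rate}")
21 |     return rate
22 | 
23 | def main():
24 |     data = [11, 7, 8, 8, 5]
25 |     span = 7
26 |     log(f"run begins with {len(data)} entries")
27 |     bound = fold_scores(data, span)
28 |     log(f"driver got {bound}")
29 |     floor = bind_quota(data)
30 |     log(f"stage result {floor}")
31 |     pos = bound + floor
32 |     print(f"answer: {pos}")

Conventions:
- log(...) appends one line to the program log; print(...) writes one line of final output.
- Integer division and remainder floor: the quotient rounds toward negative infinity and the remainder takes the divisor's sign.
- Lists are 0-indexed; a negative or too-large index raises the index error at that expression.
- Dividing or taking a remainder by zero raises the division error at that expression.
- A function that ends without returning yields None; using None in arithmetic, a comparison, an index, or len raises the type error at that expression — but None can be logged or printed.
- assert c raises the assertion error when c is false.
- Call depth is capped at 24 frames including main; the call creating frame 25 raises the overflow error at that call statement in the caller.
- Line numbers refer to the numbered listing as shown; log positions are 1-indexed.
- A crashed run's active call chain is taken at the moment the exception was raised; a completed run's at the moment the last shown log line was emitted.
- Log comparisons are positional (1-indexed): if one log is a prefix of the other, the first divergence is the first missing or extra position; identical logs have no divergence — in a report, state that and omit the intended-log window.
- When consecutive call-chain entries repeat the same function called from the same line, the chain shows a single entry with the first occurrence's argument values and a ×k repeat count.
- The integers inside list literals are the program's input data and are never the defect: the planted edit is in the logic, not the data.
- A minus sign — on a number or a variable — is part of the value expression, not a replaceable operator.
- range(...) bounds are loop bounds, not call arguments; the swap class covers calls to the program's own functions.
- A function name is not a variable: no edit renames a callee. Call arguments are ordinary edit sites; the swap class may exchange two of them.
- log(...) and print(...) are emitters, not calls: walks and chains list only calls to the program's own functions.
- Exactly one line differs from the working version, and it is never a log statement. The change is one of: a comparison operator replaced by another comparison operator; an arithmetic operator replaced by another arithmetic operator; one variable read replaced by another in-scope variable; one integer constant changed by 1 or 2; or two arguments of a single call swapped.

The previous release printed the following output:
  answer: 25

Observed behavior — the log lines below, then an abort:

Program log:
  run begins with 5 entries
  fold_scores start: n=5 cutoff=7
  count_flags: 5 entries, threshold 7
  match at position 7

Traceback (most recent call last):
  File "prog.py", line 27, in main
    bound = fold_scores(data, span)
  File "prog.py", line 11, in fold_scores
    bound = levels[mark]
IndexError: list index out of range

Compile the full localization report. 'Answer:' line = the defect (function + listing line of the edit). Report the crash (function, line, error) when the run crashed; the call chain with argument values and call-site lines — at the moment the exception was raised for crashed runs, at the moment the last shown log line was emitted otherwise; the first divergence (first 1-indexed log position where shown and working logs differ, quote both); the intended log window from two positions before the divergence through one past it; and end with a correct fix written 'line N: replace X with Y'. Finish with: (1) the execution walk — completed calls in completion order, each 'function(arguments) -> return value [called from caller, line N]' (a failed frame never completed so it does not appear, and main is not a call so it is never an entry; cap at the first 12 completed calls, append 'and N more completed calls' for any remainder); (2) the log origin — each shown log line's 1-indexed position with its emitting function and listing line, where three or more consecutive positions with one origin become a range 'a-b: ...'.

Answer: the defect is in count_flags at line 5.
Key fact: At log position 4 the runs split — shown 'match at position 7', but the working version logs 'match at position 1'.
Crash: fold_scores, line 11, IndexError.
Call chain: main -> fold_scores([11, 7, 8, 8, 5], 7) (called at line 27).
First divergence: position 4 — the shown line 'match at position 7' should read 'match at position 1'.
Intended log window:
  2: fold_scores start: n=5 cutoff=7
  3: count_flags: 5 entries, threshold 7
  4: match at position 1
  5: driver got 14
Execution walk:
  count_flags([11, 7, 8, 8, 5], 7) -> 7  [called from fold_scores, line 9]
Log line origins:
  1: emitted by main (line 26)
  2: emitted by fold_scores (line 8)
  3: emitted by count_flags (line 2)
  4: emitted by fold_scores (line 10)
A correct fix: line 5: replace `seed_v` with `slot`.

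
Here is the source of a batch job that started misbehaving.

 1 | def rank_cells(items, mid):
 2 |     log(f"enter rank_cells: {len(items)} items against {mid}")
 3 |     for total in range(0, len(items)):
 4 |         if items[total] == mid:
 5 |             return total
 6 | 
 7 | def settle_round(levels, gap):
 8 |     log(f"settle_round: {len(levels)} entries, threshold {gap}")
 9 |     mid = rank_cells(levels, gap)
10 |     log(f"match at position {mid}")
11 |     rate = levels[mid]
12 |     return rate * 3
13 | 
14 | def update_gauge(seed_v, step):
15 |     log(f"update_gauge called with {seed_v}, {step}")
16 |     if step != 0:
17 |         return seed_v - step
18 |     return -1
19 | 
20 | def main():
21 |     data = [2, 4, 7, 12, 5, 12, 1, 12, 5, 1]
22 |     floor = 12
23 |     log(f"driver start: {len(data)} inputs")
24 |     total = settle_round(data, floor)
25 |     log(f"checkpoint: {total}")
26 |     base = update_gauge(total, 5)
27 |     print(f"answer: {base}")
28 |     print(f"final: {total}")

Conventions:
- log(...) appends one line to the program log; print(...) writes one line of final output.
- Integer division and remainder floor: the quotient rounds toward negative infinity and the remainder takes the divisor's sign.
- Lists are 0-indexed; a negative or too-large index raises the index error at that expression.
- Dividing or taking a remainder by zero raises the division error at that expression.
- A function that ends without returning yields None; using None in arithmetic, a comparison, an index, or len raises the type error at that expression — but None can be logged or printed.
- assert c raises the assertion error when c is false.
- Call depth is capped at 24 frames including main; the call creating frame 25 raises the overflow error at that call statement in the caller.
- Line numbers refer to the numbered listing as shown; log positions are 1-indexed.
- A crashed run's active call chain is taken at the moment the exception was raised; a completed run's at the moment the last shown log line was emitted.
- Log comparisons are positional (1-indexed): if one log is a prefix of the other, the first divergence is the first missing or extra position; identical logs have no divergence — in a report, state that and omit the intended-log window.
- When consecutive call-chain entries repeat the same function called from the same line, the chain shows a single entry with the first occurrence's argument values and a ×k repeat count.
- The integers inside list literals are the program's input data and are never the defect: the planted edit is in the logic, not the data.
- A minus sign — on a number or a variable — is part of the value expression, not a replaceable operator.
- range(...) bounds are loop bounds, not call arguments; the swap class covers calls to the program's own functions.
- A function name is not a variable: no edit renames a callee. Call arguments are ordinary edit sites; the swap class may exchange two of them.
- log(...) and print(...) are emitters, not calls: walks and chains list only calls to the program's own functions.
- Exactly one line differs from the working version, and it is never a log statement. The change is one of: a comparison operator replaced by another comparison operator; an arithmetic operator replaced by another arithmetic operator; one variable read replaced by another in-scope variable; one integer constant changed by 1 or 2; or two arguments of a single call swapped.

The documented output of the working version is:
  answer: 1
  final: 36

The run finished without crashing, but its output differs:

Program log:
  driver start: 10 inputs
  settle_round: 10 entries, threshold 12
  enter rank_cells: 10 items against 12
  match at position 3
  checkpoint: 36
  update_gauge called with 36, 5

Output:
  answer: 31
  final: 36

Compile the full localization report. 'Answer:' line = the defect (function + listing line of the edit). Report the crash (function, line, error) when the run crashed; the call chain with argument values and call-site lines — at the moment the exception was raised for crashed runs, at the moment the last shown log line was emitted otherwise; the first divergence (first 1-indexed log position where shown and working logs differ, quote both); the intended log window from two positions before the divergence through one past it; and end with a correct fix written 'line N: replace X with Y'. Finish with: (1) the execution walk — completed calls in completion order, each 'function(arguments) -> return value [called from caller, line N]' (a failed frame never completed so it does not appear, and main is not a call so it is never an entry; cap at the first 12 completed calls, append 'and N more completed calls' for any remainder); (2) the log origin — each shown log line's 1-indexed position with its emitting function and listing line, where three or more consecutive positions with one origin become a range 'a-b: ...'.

Answer: the defect is in update_gauge at line 17.
Key fact: No log line changed; the fault shows up purely in the output.
Call chain: main -> update_gauge(36, 5) (called at line 26).
First divergence: none (the log streams are identical).
Execution walk:
  rank_cells([2, 4, 7, 12, 5, 12, 1, 12, 5, 1], 12) -> 3  [called from settle_round, line 9]
  settle_round([2, 4, 7, 12, 5, 12, 1, 12, 5, 1], 12) -> 36  [called from main, line 24]
  update_gauge(36, 5) -> 31  [called from main, line 26]
Log origins:
  1: logged in main at line 23
  2: logged in settle_round at line 8
  3: logged in rank_cells at line 2
  4: logged in settle_round at line 10
  5: logged in main at line 25
  6: logged in update_gauge at line 15
A correct fix: line 17: replace `-` with `%`.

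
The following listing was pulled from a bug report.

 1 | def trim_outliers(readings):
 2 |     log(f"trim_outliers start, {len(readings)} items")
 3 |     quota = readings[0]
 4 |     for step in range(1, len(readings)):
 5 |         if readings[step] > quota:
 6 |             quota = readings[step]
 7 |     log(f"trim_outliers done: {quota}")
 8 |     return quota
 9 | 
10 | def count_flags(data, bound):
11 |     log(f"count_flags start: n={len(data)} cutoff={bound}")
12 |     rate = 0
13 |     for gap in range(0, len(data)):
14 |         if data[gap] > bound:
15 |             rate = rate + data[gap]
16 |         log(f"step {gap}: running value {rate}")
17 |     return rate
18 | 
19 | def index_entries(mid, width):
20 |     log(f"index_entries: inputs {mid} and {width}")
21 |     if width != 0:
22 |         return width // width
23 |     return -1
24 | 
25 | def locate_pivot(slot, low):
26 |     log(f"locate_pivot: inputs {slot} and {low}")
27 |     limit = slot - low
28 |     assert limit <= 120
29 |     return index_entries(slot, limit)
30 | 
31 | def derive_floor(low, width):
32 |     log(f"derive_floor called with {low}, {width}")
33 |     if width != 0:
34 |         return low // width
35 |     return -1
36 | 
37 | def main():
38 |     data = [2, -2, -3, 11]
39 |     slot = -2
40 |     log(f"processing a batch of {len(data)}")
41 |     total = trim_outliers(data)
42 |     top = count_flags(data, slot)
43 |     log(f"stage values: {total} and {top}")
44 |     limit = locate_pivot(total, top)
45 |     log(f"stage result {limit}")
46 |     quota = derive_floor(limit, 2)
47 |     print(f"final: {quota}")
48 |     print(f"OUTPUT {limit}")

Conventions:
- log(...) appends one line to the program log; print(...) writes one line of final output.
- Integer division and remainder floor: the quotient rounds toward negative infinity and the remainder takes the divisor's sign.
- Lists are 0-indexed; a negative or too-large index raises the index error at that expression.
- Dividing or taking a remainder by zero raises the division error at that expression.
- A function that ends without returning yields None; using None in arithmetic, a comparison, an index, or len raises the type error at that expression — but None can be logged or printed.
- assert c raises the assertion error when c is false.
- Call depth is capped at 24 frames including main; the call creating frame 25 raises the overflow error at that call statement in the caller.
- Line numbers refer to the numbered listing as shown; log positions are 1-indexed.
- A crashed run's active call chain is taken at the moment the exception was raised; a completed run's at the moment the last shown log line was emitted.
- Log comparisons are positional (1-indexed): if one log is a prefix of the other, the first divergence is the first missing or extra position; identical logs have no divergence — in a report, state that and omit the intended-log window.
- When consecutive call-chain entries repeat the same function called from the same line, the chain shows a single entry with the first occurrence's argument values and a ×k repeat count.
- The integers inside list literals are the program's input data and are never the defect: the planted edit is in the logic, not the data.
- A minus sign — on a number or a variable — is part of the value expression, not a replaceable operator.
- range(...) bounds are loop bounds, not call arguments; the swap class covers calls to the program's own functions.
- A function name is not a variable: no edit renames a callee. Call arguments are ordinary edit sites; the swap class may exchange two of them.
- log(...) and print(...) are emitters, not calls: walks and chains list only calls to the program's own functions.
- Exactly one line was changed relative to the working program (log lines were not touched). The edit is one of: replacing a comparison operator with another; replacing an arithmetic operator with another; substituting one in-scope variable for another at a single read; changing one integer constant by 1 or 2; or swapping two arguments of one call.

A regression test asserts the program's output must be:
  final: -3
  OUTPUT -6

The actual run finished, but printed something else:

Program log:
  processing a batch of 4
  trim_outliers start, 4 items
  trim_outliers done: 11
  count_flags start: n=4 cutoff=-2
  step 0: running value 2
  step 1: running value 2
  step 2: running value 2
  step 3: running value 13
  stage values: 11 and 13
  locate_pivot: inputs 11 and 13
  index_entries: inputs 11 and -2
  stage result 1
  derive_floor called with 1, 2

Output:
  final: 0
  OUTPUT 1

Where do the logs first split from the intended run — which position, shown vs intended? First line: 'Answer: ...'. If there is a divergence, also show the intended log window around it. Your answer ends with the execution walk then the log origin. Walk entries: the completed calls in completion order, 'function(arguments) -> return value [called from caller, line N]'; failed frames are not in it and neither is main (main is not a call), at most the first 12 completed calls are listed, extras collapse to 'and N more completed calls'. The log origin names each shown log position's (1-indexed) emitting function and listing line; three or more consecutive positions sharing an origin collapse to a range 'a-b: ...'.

Answer: position 12 — shown 'stage result 1', intended 'stage result -6'.
Intended log window:
  10: locate_pivot: inputs 11 and 13
  11: index_entries: inputs 11 and -2
  12: stage result -6
  13: derive_floor called with -6, 2
Execution walk:
  trim_outliers([2, -2, -3, 11]) -> 11  [called from main, line 41]
  count_flags([2, -2, -3, 11], -2) -> 13  [called from main, line 42]
  index_entries(11, -2) -> 1  [called from locate_pivot, line 29]
  locate_pivot(11, 13) -> 1  [called from main, line 44]
  derive_floor(1, 2) -> 0  [called from main, line 46]
Log origins:
  1 — main, line 40
  2 — trim_outliers, line 2
  3 — trim_outliers, line 7
  4 — count_flags, line 11
  5-8 — count_flags, line 16
  9 — main, line 43
  10 — locate_pivot, line 26
  11 — index_entries, line 20
  12 — main, line 45
  13 — derive_floor, line 32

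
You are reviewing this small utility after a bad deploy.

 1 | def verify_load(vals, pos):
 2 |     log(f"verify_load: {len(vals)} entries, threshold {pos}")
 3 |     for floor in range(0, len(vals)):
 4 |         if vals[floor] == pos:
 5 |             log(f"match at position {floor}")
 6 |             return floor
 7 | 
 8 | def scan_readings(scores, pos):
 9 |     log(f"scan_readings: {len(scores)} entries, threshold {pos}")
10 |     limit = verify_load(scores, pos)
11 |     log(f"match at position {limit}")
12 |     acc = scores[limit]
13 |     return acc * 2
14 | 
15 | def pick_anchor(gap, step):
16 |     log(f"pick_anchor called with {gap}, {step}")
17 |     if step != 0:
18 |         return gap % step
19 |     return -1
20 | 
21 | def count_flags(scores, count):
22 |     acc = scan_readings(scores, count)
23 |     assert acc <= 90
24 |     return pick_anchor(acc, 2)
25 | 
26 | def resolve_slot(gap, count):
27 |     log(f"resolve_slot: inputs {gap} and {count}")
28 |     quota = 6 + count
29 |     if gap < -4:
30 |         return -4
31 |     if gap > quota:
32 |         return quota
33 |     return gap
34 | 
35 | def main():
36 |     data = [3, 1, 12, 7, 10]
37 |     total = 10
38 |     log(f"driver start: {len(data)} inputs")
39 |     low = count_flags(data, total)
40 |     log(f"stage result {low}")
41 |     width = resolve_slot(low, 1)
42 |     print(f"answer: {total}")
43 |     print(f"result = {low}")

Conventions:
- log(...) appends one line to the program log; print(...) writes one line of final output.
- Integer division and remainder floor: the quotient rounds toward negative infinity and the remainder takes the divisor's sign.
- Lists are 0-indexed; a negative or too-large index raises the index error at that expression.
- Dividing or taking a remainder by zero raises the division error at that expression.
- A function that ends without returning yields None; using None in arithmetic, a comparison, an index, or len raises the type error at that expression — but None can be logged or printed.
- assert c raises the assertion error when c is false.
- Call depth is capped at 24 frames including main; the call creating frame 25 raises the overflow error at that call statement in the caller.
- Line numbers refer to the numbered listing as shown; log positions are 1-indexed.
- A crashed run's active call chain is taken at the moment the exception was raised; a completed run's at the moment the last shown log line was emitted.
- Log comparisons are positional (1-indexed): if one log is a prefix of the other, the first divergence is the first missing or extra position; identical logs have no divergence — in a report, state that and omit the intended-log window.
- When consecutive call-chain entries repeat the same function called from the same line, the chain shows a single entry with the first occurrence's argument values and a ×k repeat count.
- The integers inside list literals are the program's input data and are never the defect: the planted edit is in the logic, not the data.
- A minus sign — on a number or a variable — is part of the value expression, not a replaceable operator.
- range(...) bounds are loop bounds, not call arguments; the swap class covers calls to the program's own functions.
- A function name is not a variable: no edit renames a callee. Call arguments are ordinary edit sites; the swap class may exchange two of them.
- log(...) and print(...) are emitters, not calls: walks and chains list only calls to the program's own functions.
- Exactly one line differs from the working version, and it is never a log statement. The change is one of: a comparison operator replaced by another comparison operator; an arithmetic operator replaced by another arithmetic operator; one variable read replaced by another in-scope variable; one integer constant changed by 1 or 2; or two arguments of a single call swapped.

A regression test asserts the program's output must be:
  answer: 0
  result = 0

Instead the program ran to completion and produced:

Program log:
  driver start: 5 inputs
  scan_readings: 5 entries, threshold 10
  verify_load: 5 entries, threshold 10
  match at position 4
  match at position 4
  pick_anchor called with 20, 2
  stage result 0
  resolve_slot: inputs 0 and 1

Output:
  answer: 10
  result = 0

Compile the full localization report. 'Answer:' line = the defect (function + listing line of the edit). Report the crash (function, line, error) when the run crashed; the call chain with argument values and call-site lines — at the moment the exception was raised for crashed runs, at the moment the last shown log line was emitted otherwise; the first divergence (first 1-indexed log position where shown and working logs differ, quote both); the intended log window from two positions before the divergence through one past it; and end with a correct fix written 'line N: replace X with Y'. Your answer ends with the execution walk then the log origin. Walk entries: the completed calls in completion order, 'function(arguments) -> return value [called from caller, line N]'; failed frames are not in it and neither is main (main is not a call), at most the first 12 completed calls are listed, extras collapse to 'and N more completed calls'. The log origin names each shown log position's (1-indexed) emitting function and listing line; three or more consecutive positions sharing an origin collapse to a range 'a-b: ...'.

Answer: the defect is in main at line 42.
Key observation: Nothing in the log betrays the bug — only the output does.
Call chain: main -> resolve_slot(0, 1) (called at line 41).
First divergence: none (the log streams are identical).
Execution walk:
  verify_load([3, 1, 12, 7, 10], 10) -> 4  [called from scan_readings, line 10]
  scan_readings([3, 1, 12, 7, 10], 10) -> 20  [called from count_flags, line 22]
  pick_anchor(20, 2) -> 0  [called from count_flags, line 24]
  count_flags([3, 1, 12, 7, 10], 10) -> 0  [called from main, line 39]
  resolve_slot(0, 1) -> 0  [called from main, line 41]
Log origins:
  1: from main, line 38
  2: from scan_readings, line 9
  3: from verify_load, line 2
  4: from verify_load, line 5
  5: from scan_readings, line 11
  6: from pick_anchor, line 16
  7: from main, line 40
  8: from resolve_slot, line 27
A correct fix: line 42: replace `total` with `width`.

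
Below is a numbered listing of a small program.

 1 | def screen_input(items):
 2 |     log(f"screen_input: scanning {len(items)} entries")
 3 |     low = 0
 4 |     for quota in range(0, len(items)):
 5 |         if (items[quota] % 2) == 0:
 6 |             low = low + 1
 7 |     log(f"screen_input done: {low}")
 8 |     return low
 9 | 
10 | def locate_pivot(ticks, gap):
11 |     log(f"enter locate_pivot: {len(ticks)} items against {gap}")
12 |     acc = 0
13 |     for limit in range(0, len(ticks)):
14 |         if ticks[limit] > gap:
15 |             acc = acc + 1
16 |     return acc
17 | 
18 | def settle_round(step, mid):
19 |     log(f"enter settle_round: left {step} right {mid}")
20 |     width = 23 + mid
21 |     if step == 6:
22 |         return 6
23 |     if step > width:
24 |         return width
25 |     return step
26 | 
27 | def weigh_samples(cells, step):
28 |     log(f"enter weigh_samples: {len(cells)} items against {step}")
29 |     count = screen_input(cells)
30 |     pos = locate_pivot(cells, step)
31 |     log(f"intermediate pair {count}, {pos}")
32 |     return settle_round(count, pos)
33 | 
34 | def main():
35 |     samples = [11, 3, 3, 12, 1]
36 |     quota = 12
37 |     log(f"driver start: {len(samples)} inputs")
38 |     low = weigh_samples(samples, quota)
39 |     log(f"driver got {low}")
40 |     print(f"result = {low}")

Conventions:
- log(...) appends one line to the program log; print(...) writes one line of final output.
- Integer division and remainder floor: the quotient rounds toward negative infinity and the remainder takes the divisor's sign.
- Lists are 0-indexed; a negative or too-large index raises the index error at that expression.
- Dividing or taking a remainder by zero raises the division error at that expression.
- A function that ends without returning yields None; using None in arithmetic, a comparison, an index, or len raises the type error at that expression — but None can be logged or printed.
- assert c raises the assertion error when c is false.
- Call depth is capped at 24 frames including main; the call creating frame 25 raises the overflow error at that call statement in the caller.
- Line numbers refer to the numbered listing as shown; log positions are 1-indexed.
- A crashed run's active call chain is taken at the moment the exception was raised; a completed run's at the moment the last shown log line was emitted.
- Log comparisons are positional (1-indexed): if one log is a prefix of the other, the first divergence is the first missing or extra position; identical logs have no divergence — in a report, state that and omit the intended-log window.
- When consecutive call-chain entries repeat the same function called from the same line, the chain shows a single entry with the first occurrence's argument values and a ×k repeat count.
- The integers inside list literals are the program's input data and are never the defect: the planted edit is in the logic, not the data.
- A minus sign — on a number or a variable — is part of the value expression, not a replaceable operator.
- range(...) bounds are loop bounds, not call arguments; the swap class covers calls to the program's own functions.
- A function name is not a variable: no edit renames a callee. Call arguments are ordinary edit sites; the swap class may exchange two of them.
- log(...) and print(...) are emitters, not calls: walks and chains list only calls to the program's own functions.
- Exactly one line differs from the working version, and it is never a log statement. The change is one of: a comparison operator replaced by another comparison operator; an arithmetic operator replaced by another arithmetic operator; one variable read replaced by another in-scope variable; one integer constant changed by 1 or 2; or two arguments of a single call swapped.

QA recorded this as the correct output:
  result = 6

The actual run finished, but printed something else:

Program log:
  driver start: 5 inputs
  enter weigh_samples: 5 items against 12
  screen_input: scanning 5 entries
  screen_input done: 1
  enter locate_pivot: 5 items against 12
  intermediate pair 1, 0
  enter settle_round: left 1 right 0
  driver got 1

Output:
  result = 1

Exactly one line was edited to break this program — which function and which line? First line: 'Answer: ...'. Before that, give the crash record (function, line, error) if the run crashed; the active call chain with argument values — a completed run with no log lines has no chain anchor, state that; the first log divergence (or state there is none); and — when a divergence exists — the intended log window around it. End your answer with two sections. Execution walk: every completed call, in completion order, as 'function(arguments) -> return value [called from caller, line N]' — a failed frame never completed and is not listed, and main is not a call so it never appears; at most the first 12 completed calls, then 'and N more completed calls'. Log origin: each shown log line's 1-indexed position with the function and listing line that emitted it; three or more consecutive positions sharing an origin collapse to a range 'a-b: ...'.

Answer: the defect is in settle_round at line 21.
Core observation: Position 8 is the first bad log line: 'driver got 1' should read 'driver got 6'.
Call chain: main.
First divergence: position 8 — the shown line 'driver got 1' should read 'driver got 6'.
Intended log window:
  6: intermediate pair 1, 0
  7: enter settle_round: left 1 right 0
  8: driver got 6
Execution walk:
  screen_input([11, 3, 3, 12, 1]) -> 1  [called from weigh_samples, line 29]
  locate_pivot([11, 3, 3, 12, 1], 12) -> 0  [called from weigh_samples, line 30]
  settle_round(1, 0) -> 1  [called from weigh_samples, line 32]
  weigh_samples([11, 3, 3, 12, 1], 12) -> 1  [called from main, line 38]
Log origins:
  1: from main, line 37
  2: from weigh_samples, line 28
  3: from screen_input, line 2
  4: from screen_input, line 7
  5: from locate_pivot, line 11
  6: from weigh_samples, line 31
  7: from settle_round, line 19
  8: from main, line 39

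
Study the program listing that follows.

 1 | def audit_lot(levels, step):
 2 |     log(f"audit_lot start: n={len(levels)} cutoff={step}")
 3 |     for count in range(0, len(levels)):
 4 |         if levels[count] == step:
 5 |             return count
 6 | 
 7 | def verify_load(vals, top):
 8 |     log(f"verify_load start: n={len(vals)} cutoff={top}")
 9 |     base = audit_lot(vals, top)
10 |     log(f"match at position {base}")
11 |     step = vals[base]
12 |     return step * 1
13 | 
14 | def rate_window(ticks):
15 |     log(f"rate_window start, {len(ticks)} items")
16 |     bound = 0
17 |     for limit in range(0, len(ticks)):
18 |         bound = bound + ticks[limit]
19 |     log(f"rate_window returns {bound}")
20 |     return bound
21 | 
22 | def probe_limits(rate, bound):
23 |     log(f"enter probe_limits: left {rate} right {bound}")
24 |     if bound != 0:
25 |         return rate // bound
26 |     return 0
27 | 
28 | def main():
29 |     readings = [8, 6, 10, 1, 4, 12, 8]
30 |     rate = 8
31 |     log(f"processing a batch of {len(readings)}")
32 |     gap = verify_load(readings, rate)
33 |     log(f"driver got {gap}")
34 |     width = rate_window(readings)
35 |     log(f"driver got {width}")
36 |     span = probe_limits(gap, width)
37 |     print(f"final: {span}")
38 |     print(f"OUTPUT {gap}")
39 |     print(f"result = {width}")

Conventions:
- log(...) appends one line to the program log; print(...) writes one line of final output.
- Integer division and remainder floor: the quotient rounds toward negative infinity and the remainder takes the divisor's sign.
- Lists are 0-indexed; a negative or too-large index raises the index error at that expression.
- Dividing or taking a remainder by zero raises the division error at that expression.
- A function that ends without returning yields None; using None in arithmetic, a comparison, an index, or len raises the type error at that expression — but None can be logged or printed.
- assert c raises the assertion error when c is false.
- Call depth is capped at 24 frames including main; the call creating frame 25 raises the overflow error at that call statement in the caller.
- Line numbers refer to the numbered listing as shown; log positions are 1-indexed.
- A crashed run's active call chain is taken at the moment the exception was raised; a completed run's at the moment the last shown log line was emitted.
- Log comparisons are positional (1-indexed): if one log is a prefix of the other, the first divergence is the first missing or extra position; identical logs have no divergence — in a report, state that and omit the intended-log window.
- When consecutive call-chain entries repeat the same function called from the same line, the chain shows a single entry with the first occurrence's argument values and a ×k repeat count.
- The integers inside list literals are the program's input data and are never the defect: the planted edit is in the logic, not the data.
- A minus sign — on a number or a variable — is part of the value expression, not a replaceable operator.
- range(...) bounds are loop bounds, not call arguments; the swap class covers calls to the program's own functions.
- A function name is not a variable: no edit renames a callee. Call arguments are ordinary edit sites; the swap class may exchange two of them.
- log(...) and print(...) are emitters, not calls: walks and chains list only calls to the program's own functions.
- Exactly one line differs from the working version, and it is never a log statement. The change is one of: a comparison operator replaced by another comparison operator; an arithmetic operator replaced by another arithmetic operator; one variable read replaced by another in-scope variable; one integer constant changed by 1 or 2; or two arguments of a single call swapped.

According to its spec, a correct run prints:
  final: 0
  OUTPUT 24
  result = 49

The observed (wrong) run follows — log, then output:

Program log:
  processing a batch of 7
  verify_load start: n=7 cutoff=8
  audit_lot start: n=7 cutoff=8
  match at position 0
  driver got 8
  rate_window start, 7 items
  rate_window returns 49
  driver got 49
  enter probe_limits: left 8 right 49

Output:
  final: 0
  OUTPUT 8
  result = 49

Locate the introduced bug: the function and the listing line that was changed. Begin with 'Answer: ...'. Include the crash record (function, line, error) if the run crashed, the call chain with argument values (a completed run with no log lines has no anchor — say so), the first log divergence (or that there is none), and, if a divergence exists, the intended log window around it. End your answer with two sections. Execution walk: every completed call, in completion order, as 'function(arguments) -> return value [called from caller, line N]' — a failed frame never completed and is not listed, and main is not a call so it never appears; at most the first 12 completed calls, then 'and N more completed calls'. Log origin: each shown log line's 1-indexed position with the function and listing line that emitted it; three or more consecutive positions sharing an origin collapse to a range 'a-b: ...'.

Answer: the defect is in verify_load at line 12.
Key fact: Position 5 is the first bad log line: 'driver got 8' should read 'driver got 24'.
Call chain: main -> probe_limits(8, 49) (called at line 36).
First divergence: position 5 — shown 'driver got 8', intended 'driver got 24'.
Intended log window:
  3: audit_lot start: n=7 cutoff=8
  4: match at position 0
  5: driver got 24
  6: rate_window start, 7 items
Execution walk:
  audit_lot([8, 6, 10, 1, 4, 12, 8], 8) -> 0  [called from verify_load, line 9]
  verify_load([8, 6, 10, 1, 4, 12, 8], 8) -> 8  [called from main, line 32]
  rate_window([8, 6, 10, 1, 4, 12, 8]) -> 49  [called from main, line 34]
  probe_limits(8, 49) -> 0  [called from main, line 36]
Log origins:
  1: from main, line 31
  2: from verify_load, line 8
  3: from audit_lot, line 2
  4: from verify_load, line 10
  5: from main, line 33
  6: from rate_window, line 15
  7: from rate_window, line 19
  8: from main, line 35
  9: from probe_limits, line 23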